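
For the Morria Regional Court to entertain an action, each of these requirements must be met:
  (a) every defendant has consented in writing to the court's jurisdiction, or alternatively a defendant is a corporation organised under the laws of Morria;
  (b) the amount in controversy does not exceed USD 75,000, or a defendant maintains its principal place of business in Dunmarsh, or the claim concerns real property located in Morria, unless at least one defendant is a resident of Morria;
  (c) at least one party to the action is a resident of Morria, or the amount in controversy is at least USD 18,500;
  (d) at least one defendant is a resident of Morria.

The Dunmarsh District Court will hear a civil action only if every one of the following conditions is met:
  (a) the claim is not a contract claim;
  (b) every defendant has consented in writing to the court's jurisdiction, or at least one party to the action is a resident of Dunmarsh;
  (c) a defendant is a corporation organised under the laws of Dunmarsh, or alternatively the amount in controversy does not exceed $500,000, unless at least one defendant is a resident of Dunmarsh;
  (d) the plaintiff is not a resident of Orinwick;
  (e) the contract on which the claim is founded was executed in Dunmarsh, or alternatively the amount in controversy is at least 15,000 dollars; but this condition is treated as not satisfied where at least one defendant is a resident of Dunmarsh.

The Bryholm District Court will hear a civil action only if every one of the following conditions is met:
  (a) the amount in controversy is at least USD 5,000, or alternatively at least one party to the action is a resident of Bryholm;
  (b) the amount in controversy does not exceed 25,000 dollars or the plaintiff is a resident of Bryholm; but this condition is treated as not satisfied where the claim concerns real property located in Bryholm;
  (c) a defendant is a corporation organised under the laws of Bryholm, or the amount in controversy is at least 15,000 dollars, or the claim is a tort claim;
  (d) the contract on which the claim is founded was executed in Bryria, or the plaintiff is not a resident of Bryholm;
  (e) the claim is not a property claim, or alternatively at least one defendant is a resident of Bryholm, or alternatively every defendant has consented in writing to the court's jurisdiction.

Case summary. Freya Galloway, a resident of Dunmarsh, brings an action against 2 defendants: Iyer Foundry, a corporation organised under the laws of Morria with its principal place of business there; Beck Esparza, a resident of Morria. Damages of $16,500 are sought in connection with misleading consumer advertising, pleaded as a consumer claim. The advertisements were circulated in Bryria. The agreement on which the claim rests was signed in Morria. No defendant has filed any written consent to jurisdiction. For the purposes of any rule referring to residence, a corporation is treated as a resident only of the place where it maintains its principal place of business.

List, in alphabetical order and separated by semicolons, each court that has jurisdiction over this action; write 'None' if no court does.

the Bryholm District Court; the Dunmarsh District Court; the Morria Regional Court

The Morria Regional Court:
  (a) Iyer Foundry is organised under the laws of Morria, so this disjunct is met. Met.
  (b) The amount in controversy is $16,500, within the 75,000 dollars ceiling, which satisfies one of the alternatives. Condition met.
  (c) Iyer Foundry resides in Morria — that alternative is enough. Condition met.
  (d) Iyer Foundry resides in Morria. Met.
  → Every requirement is satisfied — jurisdiction.
The Dunmarsh District Court:
  (a) The claim is a consumer claim, not a contract claim. Met.
  (b) Freya Galloway resides in Dunmarsh, which satisfies one of the alternatives. Condition met.
  (c) The amount in controversy is USD 16,500, within the $500,000 ceiling, so this disjunct is met. Met.
  (d) The plaintiff resides in Dunmarsh, which is not Orinwick. Satisfied.
  (e) The amount in controversy is USD 16,500, which meets the 15,000 dollars floor — that alternative is enough. And the carve-out is inapplicable — no defendant resides in Dunmarsh (they reside in Morria, Morria). Satisfied.
  → All conditions met; jurisdiction exists.
The Bryholm District Court:
  (a) The amount in controversy is 16,500 dollars, which meets the 5,000 dollars floor, which satisfies one of the alternatives. Met.
  (b) The amount in controversy is 16,500 dollars, within the USD 25,000 ceiling, so this disjunct is met. And the carve-out is inapplicable — the claim does not concern real property. Met.
  (c) The amount in controversy is 16,500 dollars, which meets the $15,000 floor, so one alternative holds. Condition met.
  (d) The plaintiff resides in Dunmarsh, which is not Bryholm — that alternative is enough. Condition met.
  (e) The claim is a consumer claim, not a property claim, which satisfies one of the alternatives. Met.
  → Jurisdiction lies.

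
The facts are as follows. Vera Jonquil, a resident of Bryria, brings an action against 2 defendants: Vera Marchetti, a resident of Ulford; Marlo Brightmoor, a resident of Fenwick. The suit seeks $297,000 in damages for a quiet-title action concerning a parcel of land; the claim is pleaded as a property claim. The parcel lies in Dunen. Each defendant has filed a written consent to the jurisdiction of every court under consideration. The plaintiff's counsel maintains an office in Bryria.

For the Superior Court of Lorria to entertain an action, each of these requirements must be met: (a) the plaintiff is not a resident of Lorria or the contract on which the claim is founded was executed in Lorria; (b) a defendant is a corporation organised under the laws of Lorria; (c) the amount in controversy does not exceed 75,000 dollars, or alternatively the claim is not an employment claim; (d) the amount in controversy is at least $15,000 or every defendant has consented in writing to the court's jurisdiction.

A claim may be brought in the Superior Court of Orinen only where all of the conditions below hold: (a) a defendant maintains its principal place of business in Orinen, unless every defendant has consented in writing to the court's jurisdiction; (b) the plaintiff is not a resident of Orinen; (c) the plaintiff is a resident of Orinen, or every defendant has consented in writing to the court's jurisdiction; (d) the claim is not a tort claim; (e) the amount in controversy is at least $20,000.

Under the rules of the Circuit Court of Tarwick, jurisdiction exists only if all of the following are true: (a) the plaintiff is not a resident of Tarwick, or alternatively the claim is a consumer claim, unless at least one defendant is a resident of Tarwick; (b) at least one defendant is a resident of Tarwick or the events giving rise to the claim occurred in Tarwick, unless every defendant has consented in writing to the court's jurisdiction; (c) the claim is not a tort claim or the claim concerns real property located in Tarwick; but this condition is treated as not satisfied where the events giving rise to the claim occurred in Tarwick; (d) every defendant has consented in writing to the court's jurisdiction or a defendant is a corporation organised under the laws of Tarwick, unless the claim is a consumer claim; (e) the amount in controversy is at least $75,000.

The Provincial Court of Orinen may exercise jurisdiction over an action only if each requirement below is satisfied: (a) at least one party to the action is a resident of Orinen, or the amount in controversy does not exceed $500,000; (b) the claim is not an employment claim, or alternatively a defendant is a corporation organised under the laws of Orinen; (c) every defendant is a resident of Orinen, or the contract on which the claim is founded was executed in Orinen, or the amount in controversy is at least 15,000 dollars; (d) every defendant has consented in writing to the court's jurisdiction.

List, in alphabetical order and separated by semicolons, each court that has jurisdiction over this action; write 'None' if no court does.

the Circuit Court of Tarwick; the Provincial Court of Orinen; the Superior Court of Orinen

The Superior Court of Lorria:
  (a) The plaintiff resides in Bryria, which is not Lorria, so this disjunct is met. Met.
  (b) No defendant is a corporation. Not met.
  (c) The claim is a property claim, not an employment claim — that alternative is enough. Condition met.
  (d) The amount in controversy is $297,000, which meets the $15,000 floor, so one alternative holds. Satisfied.
  → At least one condition fails; no jurisdiction.
The Superior Court of Orinen:
  (a) No defendant is a corporation. The proviso rescues it, though: every defendant has filed written consent. Met.
  (b) The plaintiff resides in Bryria, which is not Orinen. Condition met.
  (c) Every defendant has filed written consent, which satisfies one of the alternatives. Met.
  (d) The claim is a property claim, not a tort claim. Satisfied.
  (e) The amount in controversy is USD 297,000, which meets the 20,000 dollars floor. Met.
  → All conditions met; jurisdiction exists.
The Circuit Court of Tarwick:
  (a) The plaintiff resides in Bryria, which is not Tarwick, so one alternative holds. Met.
  (b) No defendant resides in Tarwick (they reside in Ulford, Fenwick); the operative events occurred in Dunen, not Tarwick — no alternative holds. However, every defendant has filed written consent, so the 'unless' proviso supplies this condition. Condition met.
  (c) The claim is a property claim, not a tort claim, which satisfies one of the alternatives. The carve-out does not apply: the operative events occurred in Dunen, not Tarwick. Met.
  (d) Every defendant has filed written consent, which satisfies one of the alternatives. Met.
  (e) The amount in controversy is 297,000 dollars, which meets the USD 75,000 floor. Satisfied.
  → The court has jurisdiction.
The Provincial Court of Orinen:
  (a) The amount in controversy is 297,000 dollars, within the 500,000 dollars ceiling — that alternative is enough. Condition met.
  (b) The claim is a property claim, not an employment claim, so one alternative holds. Met.
  (c) The amount in controversy is 297,000 dollars, which meets the $15,000 floor, which satisfies one of the alternatives. Met.
  (d) Every defendant has filed written consent. Condition met.
  → Jurisdiction lies.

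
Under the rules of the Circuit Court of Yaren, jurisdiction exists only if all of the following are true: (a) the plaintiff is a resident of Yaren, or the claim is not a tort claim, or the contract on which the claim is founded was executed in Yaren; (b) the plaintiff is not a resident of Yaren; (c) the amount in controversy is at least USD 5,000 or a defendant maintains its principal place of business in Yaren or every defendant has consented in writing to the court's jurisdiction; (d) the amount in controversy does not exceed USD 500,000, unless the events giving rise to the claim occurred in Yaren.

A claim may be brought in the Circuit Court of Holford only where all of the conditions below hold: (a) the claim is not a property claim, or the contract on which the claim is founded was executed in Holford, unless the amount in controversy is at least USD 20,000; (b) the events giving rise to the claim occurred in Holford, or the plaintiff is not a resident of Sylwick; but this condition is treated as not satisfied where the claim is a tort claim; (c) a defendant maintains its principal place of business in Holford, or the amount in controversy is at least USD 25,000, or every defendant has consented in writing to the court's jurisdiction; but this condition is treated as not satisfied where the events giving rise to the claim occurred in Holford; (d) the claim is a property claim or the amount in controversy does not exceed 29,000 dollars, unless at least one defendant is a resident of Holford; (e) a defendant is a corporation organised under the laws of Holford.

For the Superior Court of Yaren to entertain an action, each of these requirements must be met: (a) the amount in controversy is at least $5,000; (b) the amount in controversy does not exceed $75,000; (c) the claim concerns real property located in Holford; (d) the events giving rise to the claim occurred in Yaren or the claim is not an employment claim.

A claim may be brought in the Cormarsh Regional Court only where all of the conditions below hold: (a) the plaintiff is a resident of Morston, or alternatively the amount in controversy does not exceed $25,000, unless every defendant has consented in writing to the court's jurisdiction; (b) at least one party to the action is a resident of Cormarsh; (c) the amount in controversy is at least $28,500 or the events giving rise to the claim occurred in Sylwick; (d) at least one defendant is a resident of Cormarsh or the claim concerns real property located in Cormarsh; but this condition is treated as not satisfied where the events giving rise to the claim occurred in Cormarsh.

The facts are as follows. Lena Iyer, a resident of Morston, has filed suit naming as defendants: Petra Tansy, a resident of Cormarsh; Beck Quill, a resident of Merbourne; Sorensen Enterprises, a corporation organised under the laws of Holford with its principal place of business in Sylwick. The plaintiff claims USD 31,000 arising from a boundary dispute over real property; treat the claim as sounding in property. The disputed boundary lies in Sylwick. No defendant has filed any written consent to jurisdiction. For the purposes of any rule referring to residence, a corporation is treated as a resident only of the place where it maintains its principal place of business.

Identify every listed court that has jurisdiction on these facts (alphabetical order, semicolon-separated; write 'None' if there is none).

The Circuit Court of Yaren:
  (a) The claim is a property claim, not a tort claim, so one alternative holds. Satisfied.
  (b) The plaintiff resides in Morston, which is not Yaren. Met.
  (c) The amount in controversy is 31,000 dollars, which meets the $5,000 floor, which satisfies one of the alternatives. Met.
  (d) The amount in controversy is 31,000 dollars, within the USD 500,000 ceiling. Met.
  → Jurisdiction lies.
The Circuit Court of Holford:
  (a) The claim is a property claim; no contract (and hence no place of execution) is alleged — every alternative fails. The proviso rescues it, though: the amount in controversy is USD 31,000, which meets the 20,000 dollars floor. Satisfied.
  (b) The plaintiff resides in Morston, which is not Sylwick, which satisfies one of the alternatives. The carve-out does not apply: the claim is a property claim, not a tort claim. Satisfied.
  (c) The amount in controversy is $31,000, which meets the $25,000 floor, so one alternative holds. The exception is not triggered, since the operative events occurred in Sylwick, not Holford. Met.
  (d) The claim is a property claim, so this disjunct is met. Met.
  (e) Sorensen Enterprises is organised under the laws of Holford. Condition met.
  → The court has jurisdiction.
The Superior Court of Yaren:
  (a) The amount in controversy is USD 31,000, which meets the 5,000 dollars floor. Satisfied.
  (b) The amount in controversy is 31,000 dollars, within the USD 75,000 ceiling. Condition met.
  (c) The property lies in Sylwick, not Holford. Not satisfied.
  (d) The claim is a property claim, not an employment claim, so this disjunct is met. Condition met.
  → At least one condition fails; no jurisdiction.
The Cormarsh Regional Court:
  (a) The plaintiff resides in Morston, which satisfies one of the alternatives. Met.
  (b) Petra Tansy resides in Cormarsh. Met.
  (c) The amount in controversy is $31,000, which meets the 28,500 dollars floor — that alternative is enough. Satisfied.
  (d) Petra Tansy resides in Cormarsh — that alternative is enough. The exception is not triggered, since the operative events occurred in Sylwick, not Cormarsh. Met.
  → The court has jurisdiction.

the Circuit Court of Holford; the Circuit Court of Yaren; the Cormarsh Regional Court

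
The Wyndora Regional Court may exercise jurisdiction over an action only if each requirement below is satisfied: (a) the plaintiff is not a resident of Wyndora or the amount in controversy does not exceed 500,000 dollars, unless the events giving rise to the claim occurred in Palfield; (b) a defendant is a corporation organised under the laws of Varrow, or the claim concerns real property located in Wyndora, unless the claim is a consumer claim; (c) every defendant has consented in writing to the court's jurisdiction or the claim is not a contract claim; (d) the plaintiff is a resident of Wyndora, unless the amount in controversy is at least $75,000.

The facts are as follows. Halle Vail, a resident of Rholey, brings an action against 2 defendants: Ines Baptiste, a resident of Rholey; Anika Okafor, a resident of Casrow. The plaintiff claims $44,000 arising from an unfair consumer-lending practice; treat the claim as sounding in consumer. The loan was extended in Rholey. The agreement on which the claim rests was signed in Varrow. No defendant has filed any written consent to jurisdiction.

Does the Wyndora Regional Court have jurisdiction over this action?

No

The Wyndora Regional Court:
  (a) The plaintiff resides in Rholey, which is not Wyndora, so this disjunct is met. Condition met.
  (b) No defendant is a corporation; the claim does not concern real property — every alternative fails. However, the claim is a consumer claim, so the 'unless' proviso supplies this condition. Met.
  (c) The claim is a consumer claim, not a contract claim — that alternative is enough. Met.
  (d) The plaintiff resides in Rholey, not Wyndora. The proviso offers no rescue either, since the amount in controversy is 44,000 dollars, below the $75,000 floor. Not met.
  → Not every requirement is met — no jurisdiction.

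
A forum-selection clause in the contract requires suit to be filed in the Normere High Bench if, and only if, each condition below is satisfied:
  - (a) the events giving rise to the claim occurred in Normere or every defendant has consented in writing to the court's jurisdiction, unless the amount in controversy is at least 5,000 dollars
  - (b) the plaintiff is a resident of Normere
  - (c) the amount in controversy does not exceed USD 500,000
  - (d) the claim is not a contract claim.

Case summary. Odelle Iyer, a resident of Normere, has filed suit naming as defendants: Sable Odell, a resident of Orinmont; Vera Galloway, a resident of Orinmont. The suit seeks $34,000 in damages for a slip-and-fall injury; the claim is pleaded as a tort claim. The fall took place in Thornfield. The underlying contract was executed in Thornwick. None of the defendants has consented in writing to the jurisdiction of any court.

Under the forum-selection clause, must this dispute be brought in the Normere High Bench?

Yes

The Normere High Bench:
  (a) The operative events occurred in Thornfield, not Normere; no such written consent has been filed — every alternative fails. But the amount in controversy is $34,000, which meets the $5,000 floor, and the 'unless' clause therefore excuses the requirement. Met.
  (b) The plaintiff resides in Normere. Condition met.
  (c) The amount in controversy is 34,000 dollars, within the 500,000 dollars ceiling. Met.
  (d) The claim is a tort claim, not a contract claim. Met.
  → The clause applies.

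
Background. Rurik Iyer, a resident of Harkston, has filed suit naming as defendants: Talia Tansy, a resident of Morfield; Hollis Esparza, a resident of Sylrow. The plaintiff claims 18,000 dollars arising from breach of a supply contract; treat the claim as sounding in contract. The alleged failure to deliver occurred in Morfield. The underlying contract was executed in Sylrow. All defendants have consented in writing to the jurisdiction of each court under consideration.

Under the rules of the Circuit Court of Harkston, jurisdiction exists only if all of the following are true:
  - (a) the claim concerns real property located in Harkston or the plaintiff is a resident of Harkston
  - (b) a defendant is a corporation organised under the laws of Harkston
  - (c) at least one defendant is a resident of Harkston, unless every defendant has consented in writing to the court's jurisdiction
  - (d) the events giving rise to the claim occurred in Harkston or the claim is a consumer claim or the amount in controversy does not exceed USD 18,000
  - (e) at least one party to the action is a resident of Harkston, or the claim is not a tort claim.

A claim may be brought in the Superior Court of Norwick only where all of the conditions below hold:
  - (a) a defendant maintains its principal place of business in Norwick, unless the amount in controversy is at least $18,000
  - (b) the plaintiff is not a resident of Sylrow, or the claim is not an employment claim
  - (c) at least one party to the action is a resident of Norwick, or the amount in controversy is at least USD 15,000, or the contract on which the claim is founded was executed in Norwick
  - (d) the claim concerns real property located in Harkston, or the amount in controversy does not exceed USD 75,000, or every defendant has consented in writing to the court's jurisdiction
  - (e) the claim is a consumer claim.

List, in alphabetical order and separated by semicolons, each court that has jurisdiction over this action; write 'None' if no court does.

None

The Circuit Court of Harkston:
  (a) The plaintiff resides in Harkston, so one alternative holds. Condition met.
  (b) No defendant is a corporation. Condition not met.
  (c) No defendant resides in Harkston (they reside in Morfield, Sylrow). However, every defendant has filed written consent, so the 'unless' proviso supplies this condition. Satisfied.
  (d) The amount in controversy is 18,000 dollars, within the 18,000 dollars ceiling — that alternative is enough. Met.
  (e) Rurik Iyer resides in Harkston, so one alternative holds. Met.
  → No jurisdiction.
The Superior Court of Norwick:
  (a) No defendant is a corporation. But the amount in controversy is USD 18,000, which meets the USD 18,000 floor, and the 'unless' clause therefore excuses the requirement. Met.
  (b) The plaintiff resides in Harkston, which is not Sylrow, so this disjunct is met. Satisfied.
  (c) The amount in controversy is $18,000, which meets the 15,000 dollars floor, so one alternative holds. Met.
  (d) The amount in controversy is 18,000 dollars, within the $75,000 ceiling, which satisfies one of the alternatives. Satisfied.
  (e) The claim is a contract claim, not a consumer claim. Not met.
  → Not every requirement is met — no jurisdiction.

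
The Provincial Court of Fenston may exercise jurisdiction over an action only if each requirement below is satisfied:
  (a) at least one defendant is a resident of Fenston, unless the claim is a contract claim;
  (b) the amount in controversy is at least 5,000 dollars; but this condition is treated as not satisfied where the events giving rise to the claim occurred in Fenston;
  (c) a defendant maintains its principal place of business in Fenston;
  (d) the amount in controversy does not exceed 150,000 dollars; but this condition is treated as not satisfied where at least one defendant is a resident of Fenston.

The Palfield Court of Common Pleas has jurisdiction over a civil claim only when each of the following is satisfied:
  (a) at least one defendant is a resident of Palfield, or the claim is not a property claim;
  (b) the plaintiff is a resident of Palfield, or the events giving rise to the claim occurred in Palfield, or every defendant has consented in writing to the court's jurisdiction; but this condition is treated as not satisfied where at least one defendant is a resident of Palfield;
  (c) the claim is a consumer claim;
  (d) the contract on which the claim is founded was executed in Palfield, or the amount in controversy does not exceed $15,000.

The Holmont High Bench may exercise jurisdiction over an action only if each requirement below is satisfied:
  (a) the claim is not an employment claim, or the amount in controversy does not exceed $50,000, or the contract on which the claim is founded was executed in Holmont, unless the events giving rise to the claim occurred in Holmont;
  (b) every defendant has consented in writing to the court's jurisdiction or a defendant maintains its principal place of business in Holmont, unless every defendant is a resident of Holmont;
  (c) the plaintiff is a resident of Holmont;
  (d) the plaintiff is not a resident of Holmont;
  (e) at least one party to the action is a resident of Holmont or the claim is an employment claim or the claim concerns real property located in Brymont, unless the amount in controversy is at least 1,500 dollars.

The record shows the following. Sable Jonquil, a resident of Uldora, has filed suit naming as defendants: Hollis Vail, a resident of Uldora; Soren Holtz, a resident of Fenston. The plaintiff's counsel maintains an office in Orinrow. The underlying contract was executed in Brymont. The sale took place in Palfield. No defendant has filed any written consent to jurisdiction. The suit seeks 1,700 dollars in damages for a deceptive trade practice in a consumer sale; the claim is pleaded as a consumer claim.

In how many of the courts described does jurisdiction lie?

The Provincial Court of Fenston:
  (a) Soren Holtz resides in Fenston. Satisfied.
  (b) The amount in controversy is USD 1,700, below the $5,000 floor. Condition not met.
  (c) No defendant is a corporation. Not met.
  (d) The amount in controversy is $1,700, within the USD 150,000 ceiling. But Soren Holtz resides in Fenston, triggering the carve-out and defeating this condition. Fails.
  → The court lacks jurisdiction.
The Palfield Court of Common Pleas:
  (a) The claim is a consumer claim, not a property claim, so one alternative holds. Met.
  (b) The operative events occurred in Palfield — that alternative is enough. And the carve-out is inapplicable — no defendant resides in Palfield (they reside in Uldora, Fenston). Satisfied.
  (c) The claim is a consumer claim. Met.
  (d) The amount in controversy is USD 1,700, within the 15,000 dollars ceiling, so this disjunct is met. Met.
  → All conditions met; jurisdiction exists.
The Holmont High Bench:
  (a) The claim is a consumer claim, not an employment claim, so this disjunct is met. Condition met.
  (b) No such written consent has been filed; no defendant is a corporation — no alternative holds. The proviso offers no rescue either, since the defendants reside as follows — Hollis Vail in Uldora, Soren Holtz in Fenston — not all in Holmont. Not satisfied.
  (c) The plaintiff resides in Uldora, not Holmont. Fails.
  (d) The plaintiff resides in Uldora, which is not Holmont. Satisfied.
  (e) No party resides in Holmont; the claim is a consumer claim, not an employment claim; the claim does not concern real property — no alternative holds. However, the amount in controversy is USD 1,700, which meets the USD 1,500 floor, so the 'unless' proviso supplies this condition. Met.
  → The court lacks jurisdiction.
Courts with jurisdiction: the Palfield Court of Common Pleas — 1 in total.

1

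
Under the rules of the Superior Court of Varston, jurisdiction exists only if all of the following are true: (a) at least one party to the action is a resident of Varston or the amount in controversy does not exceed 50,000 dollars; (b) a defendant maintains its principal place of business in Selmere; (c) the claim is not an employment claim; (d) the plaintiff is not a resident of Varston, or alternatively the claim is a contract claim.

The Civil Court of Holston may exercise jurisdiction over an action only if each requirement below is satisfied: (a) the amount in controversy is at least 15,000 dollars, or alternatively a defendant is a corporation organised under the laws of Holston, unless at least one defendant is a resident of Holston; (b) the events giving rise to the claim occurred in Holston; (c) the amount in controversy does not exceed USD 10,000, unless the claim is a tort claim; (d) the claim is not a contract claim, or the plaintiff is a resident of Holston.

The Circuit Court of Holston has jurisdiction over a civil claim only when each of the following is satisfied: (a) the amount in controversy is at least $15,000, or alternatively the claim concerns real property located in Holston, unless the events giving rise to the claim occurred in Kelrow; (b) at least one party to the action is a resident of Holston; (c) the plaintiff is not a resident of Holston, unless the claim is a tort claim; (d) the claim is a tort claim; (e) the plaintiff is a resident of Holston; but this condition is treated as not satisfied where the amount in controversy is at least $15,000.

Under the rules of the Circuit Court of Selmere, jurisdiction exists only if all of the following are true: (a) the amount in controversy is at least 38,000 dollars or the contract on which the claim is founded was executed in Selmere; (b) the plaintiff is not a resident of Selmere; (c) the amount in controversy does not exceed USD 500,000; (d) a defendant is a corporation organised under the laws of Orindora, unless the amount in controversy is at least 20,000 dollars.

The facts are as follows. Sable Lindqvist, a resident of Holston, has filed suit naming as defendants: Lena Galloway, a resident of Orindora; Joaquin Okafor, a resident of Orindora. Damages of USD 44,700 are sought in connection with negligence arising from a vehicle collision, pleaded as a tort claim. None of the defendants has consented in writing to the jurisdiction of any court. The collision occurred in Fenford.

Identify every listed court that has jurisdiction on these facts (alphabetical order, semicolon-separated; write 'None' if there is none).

the Circuit Court of Selmere

The Superior Court of Varston:
  (a) The amount in controversy is $44,700, within the USD 50,000 ceiling — that alternative is enough. Condition met.
  (b) No defendant is a corporation. Condition not met.
  (c) The claim is a tort claim, not an employment claim. Satisfied.
  (d) The plaintiff resides in Holston, which is not Varston, so one alternative holds. Met.
  → The court lacks jurisdiction.
The Civil Court of Holston:
  (a) The amount in controversy is $44,700, which meets the $15,000 floor, so one alternative holds. Condition met.
  (b) The operative events occurred in Fenford, not Holston. Not met.
  (c) The amount in controversy is 44,700 dollars, above the USD 10,000 ceiling. However, the claim is a tort claim, so the 'unless' proviso supplies this condition. Met.
  (d) The claim is a tort claim, not a contract claim — that alternative is enough. Satisfied.
  → The court lacks jurisdiction.
The Circuit Court of Holston:
  (a) The amount in controversy is $44,700, which meets the $15,000 floor — that alternative is enough. Met.
  (b) Sable Lindqvist resides in Holston. Condition met.
  (c) The plaintiff resides in Holston. But the claim is a tort claim, and the 'unless' clause therefore excuses the requirement. Condition met.
  (d) The claim is a tort claim. Satisfied.
  (e) The plaintiff resides in Holston. But the carve-out bites: the amount in controversy is USD 44,700, which meets the USD 15,000 floor. Fails.
  → The court lacks jurisdiction.
The Circuit Court of Selmere:
  (a) The amount in controversy is USD 44,700, which meets the $38,000 floor, so this disjunct is met. Satisfied.
  (b) The plaintiff resides in Holston, which is not Selmere. Condition met.
  (c) The amount in controversy is USD 44,700, within the USD 500,000 ceiling. Condition met.
  (d) No defendant is a corporation. The proviso rescues it, though: the amount in controversy is USD 44,700, which meets the $20,000 floor. Satisfied.
  → Every requirement is satisfied — jurisdiction.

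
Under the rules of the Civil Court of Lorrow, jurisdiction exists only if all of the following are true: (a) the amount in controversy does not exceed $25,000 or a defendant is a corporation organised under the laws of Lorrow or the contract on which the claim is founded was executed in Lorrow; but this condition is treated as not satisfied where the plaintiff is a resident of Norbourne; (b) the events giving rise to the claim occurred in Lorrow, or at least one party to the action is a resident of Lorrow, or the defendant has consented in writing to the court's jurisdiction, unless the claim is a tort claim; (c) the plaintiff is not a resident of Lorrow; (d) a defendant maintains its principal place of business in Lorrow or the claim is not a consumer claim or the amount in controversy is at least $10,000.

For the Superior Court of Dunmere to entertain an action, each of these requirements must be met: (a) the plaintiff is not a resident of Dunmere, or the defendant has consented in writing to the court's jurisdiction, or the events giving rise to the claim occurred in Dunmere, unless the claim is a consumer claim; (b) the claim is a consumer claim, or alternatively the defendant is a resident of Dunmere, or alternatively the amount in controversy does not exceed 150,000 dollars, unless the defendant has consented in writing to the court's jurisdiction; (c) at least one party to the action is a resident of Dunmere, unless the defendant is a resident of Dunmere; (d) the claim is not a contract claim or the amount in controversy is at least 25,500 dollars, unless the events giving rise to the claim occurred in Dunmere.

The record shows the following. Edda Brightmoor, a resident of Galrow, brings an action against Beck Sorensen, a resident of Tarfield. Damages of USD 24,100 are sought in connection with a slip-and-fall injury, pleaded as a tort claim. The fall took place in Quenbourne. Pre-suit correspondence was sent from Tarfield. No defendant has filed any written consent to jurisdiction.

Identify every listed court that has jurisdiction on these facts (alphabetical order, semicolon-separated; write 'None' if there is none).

the Civil Court of Lorrow

The Civil Court of Lorrow:
  (a) The amount in controversy is $24,100, within the 25,000 dollars ceiling, which satisfies one of the alternatives. The exception is not triggered, since the plaintiff resides in Galrow, not Norbourne. Met.
  (b) The operative events occurred in Quenbourne, not Lorrow; no party resides in Lorrow; no such written consent has been filed — every alternative fails. The proviso rescues it, though: the claim is a tort claim. Met.
  (c) The plaintiff resides in Galrow, which is not Lorrow. Condition met.
  (d) The claim is a tort claim, not a consumer claim, which satisfies one of the alternatives. Met.
  → Jurisdiction lies.
The Superior Court of Dunmere:
  (a) The plaintiff resides in Galrow, which is not Dunmere — that alternative is enough. Met.
  (b) The amount in controversy is 24,100 dollars, within the USD 150,000 ceiling, which satisfies one of the alternatives. Met.
  (c) No party resides in Dunmere. The proviso offers no rescue either, since the defendant resides in Tarfield, not Dunmere. Fails.
  (d) The claim is a tort claim, not a contract claim — that alternative is enough. Satisfied.
  → At least one condition fails; no jurisdiction.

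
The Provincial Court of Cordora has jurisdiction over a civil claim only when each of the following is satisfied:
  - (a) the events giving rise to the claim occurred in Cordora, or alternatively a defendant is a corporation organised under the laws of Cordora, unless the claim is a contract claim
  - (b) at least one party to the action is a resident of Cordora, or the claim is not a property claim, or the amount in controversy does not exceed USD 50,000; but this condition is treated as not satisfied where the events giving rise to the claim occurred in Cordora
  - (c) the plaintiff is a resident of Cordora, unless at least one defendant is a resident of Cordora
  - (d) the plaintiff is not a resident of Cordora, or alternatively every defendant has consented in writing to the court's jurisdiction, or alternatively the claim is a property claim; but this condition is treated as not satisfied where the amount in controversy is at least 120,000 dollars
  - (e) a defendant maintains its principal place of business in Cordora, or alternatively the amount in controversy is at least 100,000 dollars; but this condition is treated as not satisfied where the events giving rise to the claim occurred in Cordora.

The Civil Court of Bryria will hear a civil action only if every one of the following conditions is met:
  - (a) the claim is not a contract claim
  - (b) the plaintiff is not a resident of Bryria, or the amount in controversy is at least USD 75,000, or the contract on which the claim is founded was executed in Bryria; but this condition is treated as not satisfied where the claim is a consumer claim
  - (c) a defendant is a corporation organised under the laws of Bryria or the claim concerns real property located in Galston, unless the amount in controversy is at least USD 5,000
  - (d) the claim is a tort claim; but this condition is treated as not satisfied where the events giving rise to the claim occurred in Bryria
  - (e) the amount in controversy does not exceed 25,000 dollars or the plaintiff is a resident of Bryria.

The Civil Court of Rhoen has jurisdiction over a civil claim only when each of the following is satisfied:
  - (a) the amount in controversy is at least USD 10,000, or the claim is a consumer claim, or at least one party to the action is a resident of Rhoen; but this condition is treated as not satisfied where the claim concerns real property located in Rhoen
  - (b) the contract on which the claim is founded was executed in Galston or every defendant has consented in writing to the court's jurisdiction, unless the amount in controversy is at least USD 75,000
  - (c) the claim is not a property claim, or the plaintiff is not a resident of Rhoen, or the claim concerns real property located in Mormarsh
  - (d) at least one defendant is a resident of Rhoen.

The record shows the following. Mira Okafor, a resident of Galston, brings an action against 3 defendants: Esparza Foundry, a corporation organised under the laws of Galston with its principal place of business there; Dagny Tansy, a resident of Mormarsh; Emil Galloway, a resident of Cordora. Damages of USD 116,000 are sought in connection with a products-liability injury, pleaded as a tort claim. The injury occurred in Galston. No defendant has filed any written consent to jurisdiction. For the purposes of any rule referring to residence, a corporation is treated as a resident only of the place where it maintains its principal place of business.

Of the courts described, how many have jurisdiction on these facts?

The Provincial Court of Cordora:
  (a) The operative events occurred in Galston, not Cordora; the corporate defendant(s) are organised in Galston, not Cordora — none of the alternatives is met. Nor does the 'unless' clause help: the claim is a tort claim, not a contract claim. Not satisfied.
  (b) Emil Galloway resides in Cordora, so this disjunct is met. The carve-out does not apply: the operative events occurred in Galston, not Cordora. Condition met.
  (c) The plaintiff resides in Galston, not Cordora. However, Emil Galloway resides in Cordora, so the 'unless' proviso supplies this condition. Met.
  (d) The plaintiff resides in Galston, which is not Cordora, which satisfies one of the alternatives. The exception is not triggered, since the amount in controversy is USD 116,000, below the USD 120,000 floor. Condition met.
  (e) The amount in controversy is USD 116,000, which meets the USD 100,000 floor, which satisfies one of the alternatives. The exception is not triggered, since the operative events occurred in Galston, not Cordora. Satisfied.
  → At least one condition fails; no jurisdiction.
The Civil Court of Bryria:
  (a) The claim is a tort claim, not a contract claim. Satisfied.
  (b) The plaintiff resides in Galston, which is not Bryria, so one alternative holds. And the carve-out is inapplicable — the claim is a tort claim, not a consumer claim. Met.
  (c) The corporate defendant(s) are organised in Galston, not Bryria; the claim does not concern real property — no alternative holds. The proviso rescues it, though: the amount in controversy is $116,000, which meets the $5,000 floor. Satisfied.
  (d) The claim is a tort claim. The exception is not triggered, since the operative events occurred in Galston, not Bryria. Condition met.
  (e) The amount in controversy is $116,000, above the $25,000 ceiling; the plaintiff resides in Galston, not Bryria — every alternative fails. Fails.
  → At least one condition fails; no jurisdiction.
The Civil Court of Rhoen:
  (a) The amount in controversy is USD 116,000, which meets the USD 10,000 floor, so this disjunct is met. The carve-out does not apply: the claim does not concern real property. Met.
  (b) No contract (and hence no place of execution) is alleged; no such written consent has been filed — none of the alternatives is met. But the amount in controversy is USD 116,000, which meets the 75,000 dollars floor, and the 'unless' clause therefore excuses the requirement. Met.
  (c) The claim is a tort claim, not a property claim, so this disjunct is met. Met.
  (d) No defendant resides in Rhoen (they reside in Galston, Mormarsh, Cordora). Not met.
  → At least one condition fails; no jurisdiction.
No court satisfies all of its conditions.

0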